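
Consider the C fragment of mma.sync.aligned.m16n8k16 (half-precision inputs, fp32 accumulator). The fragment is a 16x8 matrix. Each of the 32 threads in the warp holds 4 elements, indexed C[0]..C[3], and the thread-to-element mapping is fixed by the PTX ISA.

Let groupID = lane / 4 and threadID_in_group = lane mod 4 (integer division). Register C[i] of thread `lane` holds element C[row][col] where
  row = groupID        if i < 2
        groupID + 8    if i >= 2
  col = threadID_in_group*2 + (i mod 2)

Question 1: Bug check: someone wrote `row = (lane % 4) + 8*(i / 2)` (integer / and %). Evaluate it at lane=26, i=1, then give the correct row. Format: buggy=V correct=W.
buggy=2 correct=6

`(lane % 4) + 8*(i / 2)`[26,1]→2
lane 26→26/4=6, 26 mod 4=2
i=1  r:6+0→6  c:2·2+1→5
row: 2 vs 6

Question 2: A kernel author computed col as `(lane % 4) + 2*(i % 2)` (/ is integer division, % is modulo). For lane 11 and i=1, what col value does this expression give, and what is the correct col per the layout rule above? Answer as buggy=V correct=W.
`(lane % 4) + 2*(i % 2)`[11,1]→5
lane 11: G=2 (11/4), T=3 (11%4)
i=1: r=2+0=2, c=3*2+1=7
col: 5 vs 7

buggy=5 correct=7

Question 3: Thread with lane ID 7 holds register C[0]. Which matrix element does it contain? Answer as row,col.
L=7⇒gr=7>>2=1, th=7&3=3
[0]⇒row 1+0=1  col 3·2+0=6

1,6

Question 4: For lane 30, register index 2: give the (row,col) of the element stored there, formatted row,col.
lane 30->30/4=7, 30 mod 4=2
i=2  r:7+8->15  c:2·2+0->4

15,4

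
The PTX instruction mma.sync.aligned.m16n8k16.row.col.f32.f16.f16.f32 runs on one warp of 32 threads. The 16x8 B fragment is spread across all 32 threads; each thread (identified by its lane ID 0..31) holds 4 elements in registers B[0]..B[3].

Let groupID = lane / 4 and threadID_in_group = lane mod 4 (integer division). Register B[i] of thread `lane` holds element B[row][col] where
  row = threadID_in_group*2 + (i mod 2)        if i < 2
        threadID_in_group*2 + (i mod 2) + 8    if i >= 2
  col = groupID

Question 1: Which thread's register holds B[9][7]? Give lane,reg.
28,3

c=7->g=7  r=9->rb=1,t=0,b0=1
L=7*4+0=28  i=1*2+1=3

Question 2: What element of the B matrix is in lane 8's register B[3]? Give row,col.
8: grp=2,tig=0
[3] (0*2+1+8,2) = (9,2)

9,2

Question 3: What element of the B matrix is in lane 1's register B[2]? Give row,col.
lane 1⇒1/4=0, 1 mod 4=1
i=2  r:2·1+0+8⇒10  c:0

10,0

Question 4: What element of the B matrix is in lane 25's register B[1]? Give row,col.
lane 25: gr=6 (25/4), th=1 (25%4)
i=1: r=1*2+1+0=3, c=gr=6

3,6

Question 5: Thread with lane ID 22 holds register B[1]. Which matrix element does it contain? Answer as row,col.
5,5

lane 22: grp=5 (22/4), tig=2 (22%4)
i=1: r=2*2+1+0=5, c=grp=5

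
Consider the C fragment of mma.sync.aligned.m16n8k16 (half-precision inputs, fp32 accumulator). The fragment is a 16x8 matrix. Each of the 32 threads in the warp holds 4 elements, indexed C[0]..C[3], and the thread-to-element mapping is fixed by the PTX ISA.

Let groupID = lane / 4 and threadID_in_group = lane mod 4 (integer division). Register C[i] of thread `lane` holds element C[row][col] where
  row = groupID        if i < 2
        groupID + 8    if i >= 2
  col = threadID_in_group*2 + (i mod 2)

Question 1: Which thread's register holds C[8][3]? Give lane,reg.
r=8->g=0,rb=1  c=3->t=1,b0=1
L=0*4+1=1  i=1*2+1=3

1,3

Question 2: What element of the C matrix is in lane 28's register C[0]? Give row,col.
7,0

28: g=7,t=0
[0] (7+0,0*2+0) = (7,0)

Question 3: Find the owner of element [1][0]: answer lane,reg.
r:1=>grp=1,rB=0  c:0=>tig=0,lo=0
L=1*4+0=4  i=0*2+0=0

4,0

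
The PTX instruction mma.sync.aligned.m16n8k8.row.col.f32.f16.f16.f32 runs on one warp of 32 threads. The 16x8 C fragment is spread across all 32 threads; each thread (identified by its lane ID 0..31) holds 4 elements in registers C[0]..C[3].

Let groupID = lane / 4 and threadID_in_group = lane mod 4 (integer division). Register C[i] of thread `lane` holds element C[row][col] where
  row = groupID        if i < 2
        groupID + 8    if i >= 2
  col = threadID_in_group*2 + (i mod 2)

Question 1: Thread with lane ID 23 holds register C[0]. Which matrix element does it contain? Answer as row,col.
lane 23: gid=5 (23/4), tid=3 (23%4)
i=0: r=5+0=5, c=3*2+0=6

5,6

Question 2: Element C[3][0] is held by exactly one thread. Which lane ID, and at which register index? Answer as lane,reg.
12,0

r:3=>grp=3,rB=0  c:0=>tig=0,lo=0
L=3*4+0=12  i=0*2+0=0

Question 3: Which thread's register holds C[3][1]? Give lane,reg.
r=3->g=3,rb=0  c=1->t=0,b0=1
L=3*4+0=12  i=0*2+1=1

12,1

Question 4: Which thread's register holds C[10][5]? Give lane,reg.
10,3

r=10→G=2,rhi=1  c=5→T=2,p=1
L=2*4+2=10  i=1*2+1=3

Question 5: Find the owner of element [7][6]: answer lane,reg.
31,0

r=7→G=7,rhi=0  c=6→T=3,p=0
L=7*4+3=31  i=0*2+0=0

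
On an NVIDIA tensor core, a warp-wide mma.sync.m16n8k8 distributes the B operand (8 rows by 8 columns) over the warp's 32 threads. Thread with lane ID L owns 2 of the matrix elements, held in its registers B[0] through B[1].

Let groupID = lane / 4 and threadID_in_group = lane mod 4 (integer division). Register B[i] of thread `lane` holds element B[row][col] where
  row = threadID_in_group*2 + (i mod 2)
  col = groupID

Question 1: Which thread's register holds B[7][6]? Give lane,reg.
c: 6->gid=6  r: 7->tid=3,i&1=1
L=6*4+3=27  i=1=1

27,1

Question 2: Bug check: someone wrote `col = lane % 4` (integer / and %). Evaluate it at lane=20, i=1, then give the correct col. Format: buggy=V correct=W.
`lane % 4`[20,1]⇒0
lane 20⇒20/4=5, 20 mod 4=0
i=1  r:2·0+1⇒1  c:5
col: 0 vs 5

buggy=0 correct=5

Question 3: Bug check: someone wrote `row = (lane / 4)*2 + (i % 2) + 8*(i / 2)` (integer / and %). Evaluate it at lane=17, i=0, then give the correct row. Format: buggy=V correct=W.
buggy=8 correct=2

`(lane / 4)*2 + (i % 2) + 8*(i / 2)`[17,0]->8
lane 17->17/4=4, 17 mod 4=1
i=0  r:2·1+0->2  c:4
row: 8 vs 2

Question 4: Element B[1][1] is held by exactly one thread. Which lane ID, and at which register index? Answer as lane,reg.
4,1

c: 1->gid=1  r: 1->tid=0,i&1=1
L=1*4+0=4  i=1=1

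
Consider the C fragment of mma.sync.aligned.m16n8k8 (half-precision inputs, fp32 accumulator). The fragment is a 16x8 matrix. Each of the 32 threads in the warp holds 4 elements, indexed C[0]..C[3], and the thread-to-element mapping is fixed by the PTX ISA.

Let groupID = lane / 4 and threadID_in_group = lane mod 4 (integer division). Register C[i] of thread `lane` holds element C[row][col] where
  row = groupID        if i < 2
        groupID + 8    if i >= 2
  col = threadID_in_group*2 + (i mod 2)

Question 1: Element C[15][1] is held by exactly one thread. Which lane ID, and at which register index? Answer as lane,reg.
r:15=>grp=7,rB=1  c:1=>tig=0,lo=1
L=7*4+0=28  i=1*2+1=3

28,3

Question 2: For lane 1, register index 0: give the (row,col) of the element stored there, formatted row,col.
lane 1: G=0 (1/4), T=1 (1%4)
i=0: r=0+0=0, c=1*2+0=2

0,2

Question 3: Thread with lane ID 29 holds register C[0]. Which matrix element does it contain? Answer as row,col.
7,2

29: g=7,t=1
[0] (7+0,1*2+0) = (7,2)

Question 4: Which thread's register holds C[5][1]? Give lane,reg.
20,1

r: 5->gid=5,r8=0  c: 1->tid=0,i&1=1
L=5*4+0=20  i=0*2+1=1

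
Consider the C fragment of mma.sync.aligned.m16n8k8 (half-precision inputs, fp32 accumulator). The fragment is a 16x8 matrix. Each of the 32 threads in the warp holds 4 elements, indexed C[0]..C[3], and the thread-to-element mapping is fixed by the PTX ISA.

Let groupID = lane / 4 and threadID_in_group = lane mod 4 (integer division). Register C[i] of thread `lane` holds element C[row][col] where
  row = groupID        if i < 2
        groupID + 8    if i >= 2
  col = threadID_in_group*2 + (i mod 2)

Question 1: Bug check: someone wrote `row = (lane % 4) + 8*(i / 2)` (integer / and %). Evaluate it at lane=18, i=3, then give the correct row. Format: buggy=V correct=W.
`(lane % 4) + 8*(i / 2)`[18,3]=>10
lane 18=>18/4=4, 18 mod 4=2
i=3  r:4+8=>12  c:2·2+1=>5
row: 10 vs 12

buggy=10 correct=12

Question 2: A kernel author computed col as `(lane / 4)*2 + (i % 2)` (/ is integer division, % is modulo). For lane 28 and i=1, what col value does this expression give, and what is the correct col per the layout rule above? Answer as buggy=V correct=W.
`(lane / 4)*2 + (i % 2)`[28,1]→15
lane 28: G=7 (28/4), T=0 (28%4)
i=1: r=7+0=7, c=0*2+1=1
col: 15 vs 1

buggy=15 correct=1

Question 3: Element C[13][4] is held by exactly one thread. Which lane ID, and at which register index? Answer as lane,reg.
22,2

r=13->g=5,rb=1  c=4->t=2,b0=0
L=5*4+2=22  i=1*2+0=2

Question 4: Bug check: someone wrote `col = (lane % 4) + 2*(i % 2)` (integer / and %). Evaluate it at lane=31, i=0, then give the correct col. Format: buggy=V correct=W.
`(lane % 4) + 2*(i % 2)`[31,0]->3
L=31->g=31>>2=7, t=31&3=3
[0]->row 7+0=7  col 3·2+0=6
col: 3 vs 6

buggy=3 correct=6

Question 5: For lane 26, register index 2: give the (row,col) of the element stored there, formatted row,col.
lane 26: gr=6 (26/4), th=2 (26%4)
i=2: r=6+8=14, c=2*2+0=4

14,4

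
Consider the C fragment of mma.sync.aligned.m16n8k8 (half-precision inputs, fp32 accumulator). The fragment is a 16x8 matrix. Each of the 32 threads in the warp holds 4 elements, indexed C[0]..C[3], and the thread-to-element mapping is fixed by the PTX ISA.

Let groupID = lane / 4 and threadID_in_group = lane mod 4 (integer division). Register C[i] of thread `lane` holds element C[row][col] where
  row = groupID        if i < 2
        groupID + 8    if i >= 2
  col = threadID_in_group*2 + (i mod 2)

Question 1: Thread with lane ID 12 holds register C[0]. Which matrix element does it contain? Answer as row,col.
12: gid=3,tid=0
[0] (3+0,0*2+0) = (3,0)

3,0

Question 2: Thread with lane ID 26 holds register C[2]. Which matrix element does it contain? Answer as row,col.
lane 26: g=6 (26/4), t=2 (26%4)
i=2: r=6+8=14, c=2*2+0=4

14,4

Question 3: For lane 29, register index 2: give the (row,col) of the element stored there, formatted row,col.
15,2

29: G=7,T=1
[2] (7+8,1*2+0) = (15,2)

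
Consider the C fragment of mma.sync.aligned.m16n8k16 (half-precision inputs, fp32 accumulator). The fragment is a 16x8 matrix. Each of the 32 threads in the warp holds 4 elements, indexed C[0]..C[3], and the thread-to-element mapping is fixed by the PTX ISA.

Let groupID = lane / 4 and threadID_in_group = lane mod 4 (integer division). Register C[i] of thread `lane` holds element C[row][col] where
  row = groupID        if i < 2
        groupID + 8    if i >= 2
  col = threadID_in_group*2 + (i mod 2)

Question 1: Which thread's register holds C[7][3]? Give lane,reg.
29,1

r: 7->gid=7,r8=0  c: 3->tid=1,i&1=1
L=7*4+1=29  i=0*2+1=1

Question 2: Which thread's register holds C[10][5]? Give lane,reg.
r: 10->gid=2,r8=1  c: 5->tid=2,i&1=1
L=2*4+2=10  i=1*2+1=3

10,3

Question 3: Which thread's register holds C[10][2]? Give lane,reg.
r=10->g=2,rb=1  c=2->t=1,b0=0
L=2*4+1=9  i=1*2+0=2

9,2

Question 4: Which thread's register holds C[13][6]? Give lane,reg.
r:13=>grp=5,rB=1  c:6=>tig=3,lo=0
L=5*4+3=23  i=1*2+0=2

23,2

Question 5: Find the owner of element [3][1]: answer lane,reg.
12,1

r=3→G=3,rhi=0  c=1→T=0,p=1
L=3*4+0=12  i=0*2+1=1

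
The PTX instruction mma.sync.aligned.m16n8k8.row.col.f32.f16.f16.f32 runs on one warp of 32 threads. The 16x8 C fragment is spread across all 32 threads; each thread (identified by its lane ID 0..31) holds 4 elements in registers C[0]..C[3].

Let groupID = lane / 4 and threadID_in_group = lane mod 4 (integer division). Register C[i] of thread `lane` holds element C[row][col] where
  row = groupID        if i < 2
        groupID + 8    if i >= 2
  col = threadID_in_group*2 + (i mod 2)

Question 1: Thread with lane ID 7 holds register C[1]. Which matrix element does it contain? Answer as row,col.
1,7

lane 7: g=1 (7/4), t=3 (7%4)
i=1: r=1+0=1, c=3*2+1=7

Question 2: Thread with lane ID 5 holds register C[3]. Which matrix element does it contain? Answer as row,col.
9,3

L=5->g=5>>2=1, t=5&3=1
[3]->row 1+8=9  col 1·2+1=3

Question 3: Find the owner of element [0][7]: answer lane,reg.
r=0->g=0,rb=0  c=7->t=3,b0=1
L=0*4+3=3  i=0*2+1=1

3,1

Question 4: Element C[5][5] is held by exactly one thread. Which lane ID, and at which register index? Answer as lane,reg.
22,1

r=5⇒gr=5,Rb=0  c=5⇒th=2,odd=1
L=5*4+2=22  i=0*2+1=1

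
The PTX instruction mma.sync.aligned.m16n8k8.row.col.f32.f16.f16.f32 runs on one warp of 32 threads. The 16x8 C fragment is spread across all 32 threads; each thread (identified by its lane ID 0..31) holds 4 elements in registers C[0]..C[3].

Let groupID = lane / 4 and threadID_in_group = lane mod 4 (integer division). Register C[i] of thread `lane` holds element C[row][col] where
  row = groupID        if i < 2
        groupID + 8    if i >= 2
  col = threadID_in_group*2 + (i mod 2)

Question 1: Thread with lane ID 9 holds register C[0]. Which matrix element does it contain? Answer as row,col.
2,2

L=9->g=9>>2=2, t=9&3=1
[0]->row 2+0=2  col 1·2+0=2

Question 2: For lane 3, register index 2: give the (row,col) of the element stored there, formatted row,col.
lane 3: gid=0 (3/4), tid=3 (3%4)
i=2: r=0+8=8, c=3*2+0=6

8,6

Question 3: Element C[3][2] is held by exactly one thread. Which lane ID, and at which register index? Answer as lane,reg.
13,0

r=3->g=3,rb=0  c=2->t=1,b0=0
L=3*4+1=13  i=0*2+0=0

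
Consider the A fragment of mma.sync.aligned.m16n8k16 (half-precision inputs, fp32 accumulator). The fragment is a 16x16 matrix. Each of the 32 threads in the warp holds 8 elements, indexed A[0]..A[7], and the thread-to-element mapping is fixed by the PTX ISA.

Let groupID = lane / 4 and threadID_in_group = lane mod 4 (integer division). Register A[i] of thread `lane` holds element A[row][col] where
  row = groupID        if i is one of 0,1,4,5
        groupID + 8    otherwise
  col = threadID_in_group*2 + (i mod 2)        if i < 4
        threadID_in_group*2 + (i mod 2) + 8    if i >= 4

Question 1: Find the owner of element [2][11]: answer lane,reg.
9,5

r=2⇒gr=2,Rb=0  c=11⇒Cb=1,th=1,odd=1
L=2*4+1=9  i=1*4+0*2+1=5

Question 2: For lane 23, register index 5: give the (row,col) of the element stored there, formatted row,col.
5,15

L=23->g=23>>2=5, t=23&3=3
[5]->row 5+0=5  col 3·2+1+8=15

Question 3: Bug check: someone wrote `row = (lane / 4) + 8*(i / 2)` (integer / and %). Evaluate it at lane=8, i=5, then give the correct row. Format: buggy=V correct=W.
`(lane / 4) + 8*(i / 2)`[8,5]->18
lane 8: gid=2 (8/4), tid=0 (8%4)
i=5: r=2+0=2, c=0*2+1+8=9
row: 18 vs 2

buggy=18 correct=2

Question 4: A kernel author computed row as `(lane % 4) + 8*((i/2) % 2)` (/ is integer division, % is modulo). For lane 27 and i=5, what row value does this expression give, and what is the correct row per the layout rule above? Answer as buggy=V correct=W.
`(lane % 4) + 8*((i/2) % 2)`[27,5]⇒3
lane 27⇒27/4=6, 27 mod 4=3
i=5  r:6+0⇒6  c:2·3+1+8⇒15
row: 3 vs 6

buggy=3 correct=6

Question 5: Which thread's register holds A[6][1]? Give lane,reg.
r=6->g=6,rb=0  c=1->cb=0,t=0,b0=1
L=6*4+0=24  i=0*4+0*2+1=1

24,1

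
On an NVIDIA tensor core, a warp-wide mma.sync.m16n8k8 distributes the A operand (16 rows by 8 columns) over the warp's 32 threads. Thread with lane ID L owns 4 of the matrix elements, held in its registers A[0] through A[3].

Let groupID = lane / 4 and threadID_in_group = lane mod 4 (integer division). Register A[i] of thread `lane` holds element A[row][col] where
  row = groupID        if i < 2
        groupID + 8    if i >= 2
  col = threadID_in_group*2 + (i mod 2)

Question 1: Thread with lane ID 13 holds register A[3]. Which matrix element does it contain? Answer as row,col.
L=13->gid=13>>2=3, tid=13&3=1
[3]->row 3+8=11  col 1·2+1=3

11,3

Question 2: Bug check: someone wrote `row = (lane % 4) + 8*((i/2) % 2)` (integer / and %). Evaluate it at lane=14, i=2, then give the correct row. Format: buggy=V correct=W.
buggy=10 correct=11

`(lane % 4) + 8*((i/2) % 2)`[14,2]=>10
14: grp=3,tig=2
[2] (3+8,2*2+0) = (11,4)
row: 10 vs 11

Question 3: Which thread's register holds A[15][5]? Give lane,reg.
30,3

r=15→G=7,rhi=1  c=5→T=2,p=1
L=7*4+2=30  i=1*2+1=3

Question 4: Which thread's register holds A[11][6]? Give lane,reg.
15,2

r=11⇒gr=3,Rb=1  c=6⇒th=3,odd=0
L=3*4+3=15  i=1*2+0=2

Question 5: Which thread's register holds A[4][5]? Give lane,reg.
r:4=>grp=4,rB=0  c:5=>tig=2,lo=1
L=4*4+2=18  i=0*2+1=1

18,1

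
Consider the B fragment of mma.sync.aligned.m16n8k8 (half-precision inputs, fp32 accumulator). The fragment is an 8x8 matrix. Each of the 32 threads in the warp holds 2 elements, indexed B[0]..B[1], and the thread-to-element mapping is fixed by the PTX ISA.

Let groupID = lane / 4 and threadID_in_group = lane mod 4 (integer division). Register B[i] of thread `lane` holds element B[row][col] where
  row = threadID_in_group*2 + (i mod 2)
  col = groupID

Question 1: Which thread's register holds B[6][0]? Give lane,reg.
c=0->g=0  r=6->t=3,b0=0
L=0*4+3=3  i=0=0

3,0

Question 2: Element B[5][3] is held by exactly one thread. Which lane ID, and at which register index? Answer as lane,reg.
c=3→G=3  r=5→T=2,p=1
L=3*4+2=14  i=1=1

14,1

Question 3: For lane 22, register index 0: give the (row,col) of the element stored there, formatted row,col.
4,5

L=22->gid=22>>2=5, tid=22&3=2
[0]->row 2·2+0=4  col gid=5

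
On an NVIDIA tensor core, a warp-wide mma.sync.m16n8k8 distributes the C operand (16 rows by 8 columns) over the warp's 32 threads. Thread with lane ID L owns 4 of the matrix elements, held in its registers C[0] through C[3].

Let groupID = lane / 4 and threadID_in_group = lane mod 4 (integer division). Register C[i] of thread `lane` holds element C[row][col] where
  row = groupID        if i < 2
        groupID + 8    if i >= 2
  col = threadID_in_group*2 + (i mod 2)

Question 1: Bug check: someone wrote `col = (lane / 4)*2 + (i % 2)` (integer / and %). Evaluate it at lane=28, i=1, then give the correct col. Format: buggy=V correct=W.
`(lane / 4)*2 + (i % 2)`[28,1]⇒15
lane 28: gr=7 (28/4), th=0 (28%4)
i=1: r=7+0=7, c=0*2+1=1
col: 15 vs 1

buggy=15 correct=1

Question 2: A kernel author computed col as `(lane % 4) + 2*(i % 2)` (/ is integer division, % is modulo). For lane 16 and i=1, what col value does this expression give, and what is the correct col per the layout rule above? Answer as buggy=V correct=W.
`(lane % 4) + 2*(i % 2)`[16,1]->2
lane 16: g=4 (16/4), t=0 (16%4)
i=1: r=4+0=4, c=0*2+1=1
col: 2 vs 1

buggy=2 correct=1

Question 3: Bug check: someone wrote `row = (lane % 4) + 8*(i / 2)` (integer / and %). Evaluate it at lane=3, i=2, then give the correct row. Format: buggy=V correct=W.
buggy=11 correct=8

`(lane % 4) + 8*(i / 2)`[3,2]=>11
L=3=>grp=3>>2=0, tig=3&3=3
[2]=>row 0+8=8  col 3·2+0=6
row: 11 vs 8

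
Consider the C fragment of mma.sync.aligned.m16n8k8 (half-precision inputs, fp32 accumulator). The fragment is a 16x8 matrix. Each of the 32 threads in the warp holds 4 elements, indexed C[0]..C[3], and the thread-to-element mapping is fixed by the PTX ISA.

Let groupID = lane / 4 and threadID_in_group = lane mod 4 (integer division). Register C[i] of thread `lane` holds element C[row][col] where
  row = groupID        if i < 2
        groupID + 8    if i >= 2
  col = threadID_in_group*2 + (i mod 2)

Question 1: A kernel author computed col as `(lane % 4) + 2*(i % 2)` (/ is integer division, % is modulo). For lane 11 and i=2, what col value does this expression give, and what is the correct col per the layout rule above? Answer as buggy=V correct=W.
buggy=3 correct=6

`(lane % 4) + 2*(i % 2)`[11,2]->3
11: g=2,t=3
[2] (2+8,3*2+0) = (10,6)
col: 3 vs 6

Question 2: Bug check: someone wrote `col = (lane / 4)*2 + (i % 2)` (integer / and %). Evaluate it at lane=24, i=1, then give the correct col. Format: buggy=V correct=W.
buggy=13 correct=1

`(lane / 4)*2 + (i % 2)`[24,1]->13
24: gid=6,tid=0
[1] (6+0,0*2+1) = (6,1)
col: 13 vs 1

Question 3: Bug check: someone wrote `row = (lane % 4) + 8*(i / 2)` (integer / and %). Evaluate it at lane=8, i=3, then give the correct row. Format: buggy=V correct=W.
`(lane % 4) + 8*(i / 2)`[8,3]->8
lane 8->8/4=2, 8 mod 4=0
i=3  r:2+8->10  c:2·0+1->1
row: 8 vs 10

buggy=8 correct=10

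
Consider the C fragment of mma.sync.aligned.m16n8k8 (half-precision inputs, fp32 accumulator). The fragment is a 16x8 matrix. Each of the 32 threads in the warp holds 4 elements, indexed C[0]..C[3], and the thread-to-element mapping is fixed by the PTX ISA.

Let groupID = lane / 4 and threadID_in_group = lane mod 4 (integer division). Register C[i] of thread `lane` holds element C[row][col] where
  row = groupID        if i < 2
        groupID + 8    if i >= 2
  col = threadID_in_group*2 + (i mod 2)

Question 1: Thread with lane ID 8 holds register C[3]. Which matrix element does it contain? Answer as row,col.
10,1

8: G=2,T=0
[3] (2+8,0*2+1) = (10,1)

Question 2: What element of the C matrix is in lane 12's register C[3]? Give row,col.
11,1

lane 12→12/4=3, 12 mod 4=0
i=3  r:3+8→11  c:2·0+1→1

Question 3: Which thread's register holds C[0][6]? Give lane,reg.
r:0=>grp=0,rB=0  c:6=>tig=3,lo=0
L=0*4+3=3  i=0*2+0=0

3,0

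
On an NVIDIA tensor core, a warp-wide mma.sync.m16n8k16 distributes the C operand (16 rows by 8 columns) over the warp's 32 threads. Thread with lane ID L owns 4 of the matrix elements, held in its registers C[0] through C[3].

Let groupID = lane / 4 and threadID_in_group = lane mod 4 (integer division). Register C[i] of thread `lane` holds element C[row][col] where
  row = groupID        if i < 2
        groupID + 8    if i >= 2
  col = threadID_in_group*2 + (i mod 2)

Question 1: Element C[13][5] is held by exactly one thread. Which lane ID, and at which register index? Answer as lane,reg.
22,3

r=13→G=5,rhi=1  c=5→T=2,p=1
L=5*4+2=22  i=1*2+1=3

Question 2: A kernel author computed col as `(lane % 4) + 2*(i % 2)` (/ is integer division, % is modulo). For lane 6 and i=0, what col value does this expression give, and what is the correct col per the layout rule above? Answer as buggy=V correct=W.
`(lane % 4) + 2*(i % 2)`[6,0]=>2
lane 6=>6/4=1, 6 mod 4=2
i=0  r:1+0=>1  c:2·2+0=>4
col: 2 vs 4

buggy=2 correct=4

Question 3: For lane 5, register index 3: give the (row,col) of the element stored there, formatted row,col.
9,3

5: gid=1,tid=1
[3] (1+8,1*2+1) = (9,3)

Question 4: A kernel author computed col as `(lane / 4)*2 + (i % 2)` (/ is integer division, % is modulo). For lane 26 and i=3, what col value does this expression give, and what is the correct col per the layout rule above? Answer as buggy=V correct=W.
`(lane / 4)*2 + (i % 2)`[26,3]->13
lane 26->26/4=6, 26 mod 4=2
i=3  r:6+8->14  c:2·2+1->5
col: 13 vs 5

buggy=13 correct=5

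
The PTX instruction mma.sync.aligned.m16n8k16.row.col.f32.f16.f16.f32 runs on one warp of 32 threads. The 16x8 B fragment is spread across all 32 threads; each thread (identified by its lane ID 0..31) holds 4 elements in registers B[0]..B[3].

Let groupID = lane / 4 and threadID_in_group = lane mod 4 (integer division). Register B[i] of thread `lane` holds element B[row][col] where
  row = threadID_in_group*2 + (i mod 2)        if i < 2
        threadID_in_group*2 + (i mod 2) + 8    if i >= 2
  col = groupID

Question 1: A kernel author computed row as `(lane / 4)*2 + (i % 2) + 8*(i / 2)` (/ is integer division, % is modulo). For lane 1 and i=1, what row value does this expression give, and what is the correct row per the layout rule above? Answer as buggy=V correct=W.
`(lane / 4)*2 + (i % 2) + 8*(i / 2)`[1,1]->1
lane 1->1/4=0, 1 mod 4=1
i=1  r:2·1+1+0->3  c:0
row: 1 vs 3

buggy=1 correct=3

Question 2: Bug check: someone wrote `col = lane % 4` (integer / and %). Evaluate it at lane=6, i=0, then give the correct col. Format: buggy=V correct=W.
buggy=2 correct=1

`lane % 4`[6,0]⇒2
L=6⇒gr=6>>2=1, th=6&3=2
[0]⇒row 2·2+0+0=4  col gr=1
col: 2 vs 1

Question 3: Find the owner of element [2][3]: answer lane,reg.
13,0

c: 3->gid=3  r: 2->r8=0,tid=1,i&1=0
L=3*4+1=13  i=0*2+0=0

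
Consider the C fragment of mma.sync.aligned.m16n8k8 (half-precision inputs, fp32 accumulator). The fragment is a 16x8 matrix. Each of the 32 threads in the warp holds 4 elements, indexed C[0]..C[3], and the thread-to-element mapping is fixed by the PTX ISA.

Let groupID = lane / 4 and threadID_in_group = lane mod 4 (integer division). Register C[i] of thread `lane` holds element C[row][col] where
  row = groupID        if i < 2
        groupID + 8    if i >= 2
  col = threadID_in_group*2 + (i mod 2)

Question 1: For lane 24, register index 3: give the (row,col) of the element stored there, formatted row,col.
24: G=6,T=0
[3] (6+8,0*2+1) = (14,1)

14,1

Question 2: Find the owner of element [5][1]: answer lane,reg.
r: 5->gid=5,r8=0  c: 1->tid=0,i&1=1
L=5*4+0=20  i=0*2+1=1

20,1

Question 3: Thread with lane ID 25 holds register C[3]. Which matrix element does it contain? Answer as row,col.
14,3

25: gr=6,th=1
[3] (6+8,1*2+1) = (14,3)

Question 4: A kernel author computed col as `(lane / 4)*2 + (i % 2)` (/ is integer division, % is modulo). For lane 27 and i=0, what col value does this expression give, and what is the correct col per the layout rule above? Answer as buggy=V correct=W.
buggy=12 correct=6

`(lane / 4)*2 + (i % 2)`[27,0]⇒12
L=27⇒gr=27>>2=6, th=27&3=3
[0]⇒row 6+0=6  col 3·2+0=6
col: 12 vs 6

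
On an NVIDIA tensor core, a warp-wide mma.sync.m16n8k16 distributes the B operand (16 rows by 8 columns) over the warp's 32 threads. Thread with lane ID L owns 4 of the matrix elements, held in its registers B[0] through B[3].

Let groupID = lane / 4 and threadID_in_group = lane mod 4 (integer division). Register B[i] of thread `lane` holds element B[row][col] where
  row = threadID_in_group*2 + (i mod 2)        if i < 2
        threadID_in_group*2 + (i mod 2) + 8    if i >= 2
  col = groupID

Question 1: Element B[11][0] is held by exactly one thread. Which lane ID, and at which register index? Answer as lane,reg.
c=0⇒gr=0  r=11⇒Rb=1,th=1,odd=1
L=0*4+1=1  i=1*2+1=3

1,3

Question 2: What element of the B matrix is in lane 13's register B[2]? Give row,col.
10,3

13: gr=3,th=1
[2] (1*2+0+8,3) = (10,3)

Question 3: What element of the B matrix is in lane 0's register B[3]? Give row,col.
9,0

L=0⇒gr=0>>2=0, th=0&3=0
[3]⇒row 0·2+1+8=9  col gr=0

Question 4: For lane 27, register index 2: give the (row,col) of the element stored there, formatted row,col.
14,6

lane 27: G=6 (27/4), T=3 (27%4)
i=2: r=3*2+0+8=14, c=G=6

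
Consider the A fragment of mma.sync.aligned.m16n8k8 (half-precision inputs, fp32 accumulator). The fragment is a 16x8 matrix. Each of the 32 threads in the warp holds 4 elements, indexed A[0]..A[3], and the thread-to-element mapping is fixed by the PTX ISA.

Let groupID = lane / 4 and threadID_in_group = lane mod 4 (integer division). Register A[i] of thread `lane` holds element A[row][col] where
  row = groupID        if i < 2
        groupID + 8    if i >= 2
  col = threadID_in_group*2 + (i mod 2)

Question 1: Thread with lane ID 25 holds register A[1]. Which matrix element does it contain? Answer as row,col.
6,3

lane 25->25/4=6, 25 mod 4=1
i=1  r:6+0->6  c:2·1+1->3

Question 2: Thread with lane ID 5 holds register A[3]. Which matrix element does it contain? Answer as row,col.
9,3

5: gid=1,tid=1
[3] (1+8,1*2+1) = (9,3)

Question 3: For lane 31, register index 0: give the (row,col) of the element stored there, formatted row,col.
7,6

lane 31->31/4=7, 31 mod 4=3
i=0  r:7+0->7  c:2·3+0->6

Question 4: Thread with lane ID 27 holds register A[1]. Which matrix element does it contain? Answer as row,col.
L=27→G=27>>2=6, T=27&3=3
[1]→row 6+0=6  col 3·2+1=7

6,7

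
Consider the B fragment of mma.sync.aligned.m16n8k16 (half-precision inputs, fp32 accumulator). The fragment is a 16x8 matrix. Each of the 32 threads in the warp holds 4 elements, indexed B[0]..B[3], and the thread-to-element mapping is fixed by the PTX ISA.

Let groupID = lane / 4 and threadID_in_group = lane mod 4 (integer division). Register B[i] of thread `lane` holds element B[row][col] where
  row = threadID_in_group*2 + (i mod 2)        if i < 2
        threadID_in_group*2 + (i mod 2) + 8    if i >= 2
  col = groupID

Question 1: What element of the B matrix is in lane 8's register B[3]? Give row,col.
lane 8: gid=2 (8/4), tid=0 (8%4)
i=3: r=0*2+1+8=9, c=gid=2

9,2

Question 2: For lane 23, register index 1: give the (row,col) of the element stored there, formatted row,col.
23: gr=5,th=3
[1] (3*2+1+0,5) = (7,5)

7,5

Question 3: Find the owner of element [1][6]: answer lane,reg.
24,1

c=6→G=6  r=1→rhi=0,T=0,p=1
L=6*4+0=24  i=0*2+1=1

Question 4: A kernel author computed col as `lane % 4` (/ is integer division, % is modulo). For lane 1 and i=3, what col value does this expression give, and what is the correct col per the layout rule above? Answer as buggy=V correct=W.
buggy=1 correct=0

`lane % 4`[1,3]->1
L=1->g=1>>2=0, t=1&3=1
[3]->row 1·2+1+8=11  col g=0
col: 1 vs 0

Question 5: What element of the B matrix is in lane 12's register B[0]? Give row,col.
0,3

L=12⇒gr=12>>2=3, th=12&3=0
[0]⇒row 0·2+0+0=0  col gr=3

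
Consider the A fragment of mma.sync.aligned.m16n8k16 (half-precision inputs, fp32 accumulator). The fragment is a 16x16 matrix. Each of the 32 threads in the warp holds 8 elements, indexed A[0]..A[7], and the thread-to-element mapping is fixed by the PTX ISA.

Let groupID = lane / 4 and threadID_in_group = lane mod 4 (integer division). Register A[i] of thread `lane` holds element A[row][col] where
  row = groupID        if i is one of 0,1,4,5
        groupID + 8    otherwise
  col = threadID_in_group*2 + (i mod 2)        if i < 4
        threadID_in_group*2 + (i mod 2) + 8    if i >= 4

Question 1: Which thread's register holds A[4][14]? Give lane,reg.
r=4->g=4,rb=0  c=14->cb=1,t=3,b0=0
L=4*4+3=19  i=1*4+0*2+0=4

19,4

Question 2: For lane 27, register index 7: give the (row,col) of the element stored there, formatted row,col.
27: G=6,T=3
[7] (6+8,3*2+1+8) = (14,15)

14,15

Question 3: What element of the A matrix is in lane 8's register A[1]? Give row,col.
lane 8⇒8/4=2, 8 mod 4=0
i=1  r:2+0⇒2  c:2·0+1+0⇒1

2,1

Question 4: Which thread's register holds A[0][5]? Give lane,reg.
2,1

r:0=>grp=0,rB=0  c:5=>cB=0,tig=2,lo=1
L=0*4+2=2  i=0*4+0*2+1=1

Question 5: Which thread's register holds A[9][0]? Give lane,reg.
4,2

r=9⇒gr=1,Rb=1  c=0⇒Cb=0,th=0,odd=0
L=1*4+0=4  i=0*4+1*2+0=2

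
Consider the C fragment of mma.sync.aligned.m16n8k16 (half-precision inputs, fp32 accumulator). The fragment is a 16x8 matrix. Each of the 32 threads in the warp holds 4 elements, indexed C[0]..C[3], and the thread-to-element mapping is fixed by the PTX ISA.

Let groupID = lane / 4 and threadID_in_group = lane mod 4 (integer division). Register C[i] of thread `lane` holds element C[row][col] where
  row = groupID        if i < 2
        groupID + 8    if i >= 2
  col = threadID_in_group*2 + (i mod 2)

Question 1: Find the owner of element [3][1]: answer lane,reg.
r=3→G=3,rhi=0  c=1→T=0,p=1
L=3*4+0=12  i=0*2+1=1

12,1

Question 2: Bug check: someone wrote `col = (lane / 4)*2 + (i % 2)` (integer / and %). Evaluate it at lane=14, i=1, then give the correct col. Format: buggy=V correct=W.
buggy=7 correct=5

`(lane / 4)*2 + (i % 2)`[14,1]⇒7
L=14⇒gr=14>>2=3, th=14&3=2
[1]⇒row 3+0=3  col 2·2+1=5
col: 7 vs 5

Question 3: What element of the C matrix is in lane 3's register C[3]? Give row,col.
lane 3: G=0 (3/4), T=3 (3%4)
i=3: r=0+8=8, c=3*2+1=7

8,7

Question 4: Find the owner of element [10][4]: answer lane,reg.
10,2

r: 10->gid=2,r8=1  c: 4->tid=2,i&1=0
L=2*4+2=10  i=1*2+0=2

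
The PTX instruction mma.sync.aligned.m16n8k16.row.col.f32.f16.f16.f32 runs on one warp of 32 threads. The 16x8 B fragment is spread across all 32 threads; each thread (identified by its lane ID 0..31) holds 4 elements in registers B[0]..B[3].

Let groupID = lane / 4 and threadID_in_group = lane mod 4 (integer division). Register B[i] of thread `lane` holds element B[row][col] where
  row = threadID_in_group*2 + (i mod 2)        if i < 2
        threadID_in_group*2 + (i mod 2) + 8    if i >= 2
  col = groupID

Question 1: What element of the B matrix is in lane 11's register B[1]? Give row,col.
7,2

lane 11->11/4=2, 11 mod 4=3
i=1  r:2·3+1+0->7  c:2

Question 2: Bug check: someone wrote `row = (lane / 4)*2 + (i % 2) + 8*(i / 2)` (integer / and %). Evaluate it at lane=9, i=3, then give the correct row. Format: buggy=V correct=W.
buggy=13 correct=11

`(lane / 4)*2 + (i % 2) + 8*(i / 2)`[9,3]=>13
lane 9: grp=2 (9/4), tig=1 (9%4)
i=3: r=1*2+1+8=11, c=grp=2
row: 13 vs 11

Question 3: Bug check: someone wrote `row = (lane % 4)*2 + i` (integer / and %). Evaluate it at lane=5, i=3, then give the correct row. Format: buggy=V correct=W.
`(lane % 4)*2 + i`[5,3]->5
5: gid=1,tid=1
[3] (1*2+1+8,1) = (11,1)
row: 5 vs 11

buggy=5 correct=11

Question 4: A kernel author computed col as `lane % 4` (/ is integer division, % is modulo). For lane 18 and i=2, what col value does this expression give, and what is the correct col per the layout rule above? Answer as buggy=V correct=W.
buggy=2 correct=4

`lane % 4`[18,2]=>2
L=18=>grp=18>>2=4, tig=18&3=2
[2]=>row 2·2+0+8=12  col grp=4
col: 2 vs 4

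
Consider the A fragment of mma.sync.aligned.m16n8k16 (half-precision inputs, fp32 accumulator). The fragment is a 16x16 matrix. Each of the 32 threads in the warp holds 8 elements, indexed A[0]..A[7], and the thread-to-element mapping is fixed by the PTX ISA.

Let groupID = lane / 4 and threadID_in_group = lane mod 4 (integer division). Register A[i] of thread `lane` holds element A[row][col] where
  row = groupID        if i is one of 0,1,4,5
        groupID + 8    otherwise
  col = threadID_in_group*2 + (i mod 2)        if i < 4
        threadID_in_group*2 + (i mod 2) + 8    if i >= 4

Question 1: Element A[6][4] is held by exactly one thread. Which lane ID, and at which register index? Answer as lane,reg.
26,0

r=6→G=6,rhi=0  c=4→chi=0,T=2,p=0
L=6*4+2=26  i=0*4+0*2+0=0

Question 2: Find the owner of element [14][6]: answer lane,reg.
r:14=>grp=6,rB=1  c:6=>cB=0,tig=3,lo=0
L=6*4+3=27  i=0*4+1*2+0=2

27,2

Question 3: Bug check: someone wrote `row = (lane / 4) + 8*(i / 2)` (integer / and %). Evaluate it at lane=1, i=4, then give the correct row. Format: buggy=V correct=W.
`(lane / 4) + 8*(i / 2)`[1,4]=>16
1: grp=0,tig=1
[4] (0+0,1*2+0+8) = (0,10)
row: 16 vs 0

buggy=16 correct=0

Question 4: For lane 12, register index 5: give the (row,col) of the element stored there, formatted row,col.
L=12->g=12>>2=3, t=12&3=0
[5]->row 3+0=3  col 0·2+1+8=9

3,9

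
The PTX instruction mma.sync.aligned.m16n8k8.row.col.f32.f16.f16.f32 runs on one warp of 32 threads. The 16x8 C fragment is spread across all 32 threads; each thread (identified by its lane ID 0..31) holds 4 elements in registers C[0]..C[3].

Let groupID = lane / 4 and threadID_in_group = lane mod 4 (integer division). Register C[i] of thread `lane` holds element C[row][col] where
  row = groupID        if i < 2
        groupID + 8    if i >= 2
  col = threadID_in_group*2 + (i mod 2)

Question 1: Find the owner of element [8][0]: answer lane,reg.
0,2

r=8->g=0,rb=1  c=0->t=0,b0=0
L=0*4+0=0  i=1*2+0=2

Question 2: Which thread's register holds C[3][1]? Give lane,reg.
12,1

r: 3->gid=3,r8=0  c: 1->tid=0,i&1=1
L=3*4+0=12  i=0*2+1=1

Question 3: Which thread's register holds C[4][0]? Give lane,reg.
16,0

r: 4->gid=4,r8=0  c: 0->tid=0,i&1=0
L=4*4+0=16  i=0*2+0=0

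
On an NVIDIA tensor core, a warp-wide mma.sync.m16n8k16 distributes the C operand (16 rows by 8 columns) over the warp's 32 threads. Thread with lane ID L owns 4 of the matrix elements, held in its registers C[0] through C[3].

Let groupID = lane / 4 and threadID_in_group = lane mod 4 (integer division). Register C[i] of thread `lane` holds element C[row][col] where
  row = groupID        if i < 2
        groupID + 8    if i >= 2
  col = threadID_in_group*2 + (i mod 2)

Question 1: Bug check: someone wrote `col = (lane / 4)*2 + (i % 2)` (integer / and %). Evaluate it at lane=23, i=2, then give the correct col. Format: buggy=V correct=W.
`(lane / 4)*2 + (i % 2)`[23,2]->10
lane 23: gid=5 (23/4), tid=3 (23%4)
i=2: r=5+8=13, c=3*2+0=6
col: 10 vs 6

buggy=10 correct=6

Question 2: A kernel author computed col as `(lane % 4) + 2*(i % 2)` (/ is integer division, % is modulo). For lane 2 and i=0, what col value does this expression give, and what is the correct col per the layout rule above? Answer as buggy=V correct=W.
`(lane % 4) + 2*(i % 2)`[2,0]→2
L=2→G=2>>2=0, T=2&3=2
[0]→row 0+0=0  col 2·2+0=4
col: 2 vs 4

buggy=2 correct=4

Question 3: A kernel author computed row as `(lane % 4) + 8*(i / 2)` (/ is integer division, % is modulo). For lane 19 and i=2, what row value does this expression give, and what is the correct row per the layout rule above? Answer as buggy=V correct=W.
`(lane % 4) + 8*(i / 2)`[19,2]->11
lane 19->19/4=4, 19 mod 4=3
i=2  r:4+8->12  c:2·3+0->6
row: 11 vs 12

buggy=11 correct=12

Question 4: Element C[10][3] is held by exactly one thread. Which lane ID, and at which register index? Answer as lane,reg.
9,3

r=10⇒gr=2,Rb=1  c=3⇒th=1,odd=1
L=2*4+1=9  i=1*2+1=3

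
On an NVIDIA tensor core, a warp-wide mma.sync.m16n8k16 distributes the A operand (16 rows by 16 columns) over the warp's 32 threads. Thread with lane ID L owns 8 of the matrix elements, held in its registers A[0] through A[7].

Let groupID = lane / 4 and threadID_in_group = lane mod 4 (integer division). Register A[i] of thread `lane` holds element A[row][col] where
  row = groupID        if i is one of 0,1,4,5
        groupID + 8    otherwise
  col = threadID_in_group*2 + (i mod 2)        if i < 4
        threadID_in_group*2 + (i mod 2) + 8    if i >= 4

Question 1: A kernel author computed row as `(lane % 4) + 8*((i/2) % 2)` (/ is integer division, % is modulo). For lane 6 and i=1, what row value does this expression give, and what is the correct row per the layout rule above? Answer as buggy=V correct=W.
`(lane % 4) + 8*((i/2) % 2)`[6,1]→2
6: G=1,T=2
[1] (1+0,2*2+1+0) = (1,5)
row: 2 vs 1

buggy=2 correct=1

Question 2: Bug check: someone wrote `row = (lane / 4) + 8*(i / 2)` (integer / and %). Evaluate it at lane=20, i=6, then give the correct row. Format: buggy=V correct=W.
buggy=29 correct=13

`(lane / 4) + 8*(i / 2)`[20,6]⇒29
L=20⇒gr=20>>2=5, th=20&3=0
[6]⇒row 5+8=13  col 0·2+0+8=8
row: 29 vs 13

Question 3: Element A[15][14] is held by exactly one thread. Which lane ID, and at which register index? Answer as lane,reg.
r: 15->gid=7,r8=1  c: 14->c8=1,tid=3,i&1=0
L=7*4+3=31  i=1*4+1*2+0=6

31,6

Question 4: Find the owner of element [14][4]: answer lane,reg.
r=14->g=6,rb=1  c=4->cb=0,t=2,b0=0
L=6*4+2=26  i=0*4+1*2+0=2

26,2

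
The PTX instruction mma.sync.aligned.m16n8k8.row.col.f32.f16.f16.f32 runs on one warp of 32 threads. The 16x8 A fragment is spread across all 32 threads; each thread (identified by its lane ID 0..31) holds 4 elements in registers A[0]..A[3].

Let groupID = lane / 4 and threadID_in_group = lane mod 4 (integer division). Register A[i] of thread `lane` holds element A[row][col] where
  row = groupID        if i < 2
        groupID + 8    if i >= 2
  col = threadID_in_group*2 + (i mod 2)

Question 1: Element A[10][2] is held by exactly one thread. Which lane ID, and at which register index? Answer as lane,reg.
r:10=>grp=2,rB=1  c:2=>tig=1,lo=0
L=2*4+1=9  i=1*2+0=2

9,2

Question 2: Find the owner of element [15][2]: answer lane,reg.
r:15=>grp=7,rB=1  c:2=>tig=1,lo=0
L=7*4+1=29  i=1*2+0=2

29,2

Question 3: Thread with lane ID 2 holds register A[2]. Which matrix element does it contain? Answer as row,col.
8,4

L=2=>grp=2>>2=0, tig=2&3=2
[2]=>row 0+8=8  col 2·2+0=4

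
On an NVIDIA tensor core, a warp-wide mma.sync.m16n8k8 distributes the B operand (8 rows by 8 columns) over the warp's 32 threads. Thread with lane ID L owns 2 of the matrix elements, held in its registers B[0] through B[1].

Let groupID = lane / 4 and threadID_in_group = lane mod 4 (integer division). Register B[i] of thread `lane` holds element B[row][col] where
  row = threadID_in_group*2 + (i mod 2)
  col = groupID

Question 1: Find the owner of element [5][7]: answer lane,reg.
c:7=>grp=7  r:5=>tig=2,lo=1
L=7*4+2=30  i=1=1

30,1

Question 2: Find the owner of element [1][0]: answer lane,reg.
0,1

c=0→G=0  r=1→T=0,p=1
L=0*4+0=0  i=1=1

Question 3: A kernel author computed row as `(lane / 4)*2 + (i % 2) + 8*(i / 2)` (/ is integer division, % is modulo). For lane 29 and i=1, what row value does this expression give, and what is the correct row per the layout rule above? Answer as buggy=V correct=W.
`(lane / 4)*2 + (i % 2) + 8*(i / 2)`[29,1]⇒15
lane 29⇒29/4=7, 29 mod 4=1
i=1  r:2·1+1⇒3  c:7
row: 15 vs 3

buggy=15 correct=3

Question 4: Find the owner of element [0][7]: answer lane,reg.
c: 7->gid=7  r: 0->tid=0,i&1=0
L=7*4+0=28  i=0=0

28,0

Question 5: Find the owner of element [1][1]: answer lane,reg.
c:1=>grp=1  r:1=>tig=0,lo=1
L=1*4+0=4  i=1=1

4,1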